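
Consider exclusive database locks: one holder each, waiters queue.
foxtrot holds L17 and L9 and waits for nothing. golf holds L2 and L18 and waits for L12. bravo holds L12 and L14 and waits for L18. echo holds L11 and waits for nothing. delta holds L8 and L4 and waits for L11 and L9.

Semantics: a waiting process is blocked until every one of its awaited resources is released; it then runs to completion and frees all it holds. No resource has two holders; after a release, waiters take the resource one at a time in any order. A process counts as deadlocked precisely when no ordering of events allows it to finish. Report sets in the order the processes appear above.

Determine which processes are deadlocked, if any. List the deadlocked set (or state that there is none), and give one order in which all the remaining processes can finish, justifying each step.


Deadlocked: golf and bravo.
Key observation: the knot is the closed ring of waits golf -> bravo -> golf; no other process is dragged down with it.
A valid finishing order for the others: foxtrot, echo, delta.
Check, step by step:
  foxtrot waits on nothing -> runs at once and releases L17 and L9
  echo waits on nothing -> runs at once and releases L11
  delta waits on L11 and L9 — all released -> runs and releases L8 and L4


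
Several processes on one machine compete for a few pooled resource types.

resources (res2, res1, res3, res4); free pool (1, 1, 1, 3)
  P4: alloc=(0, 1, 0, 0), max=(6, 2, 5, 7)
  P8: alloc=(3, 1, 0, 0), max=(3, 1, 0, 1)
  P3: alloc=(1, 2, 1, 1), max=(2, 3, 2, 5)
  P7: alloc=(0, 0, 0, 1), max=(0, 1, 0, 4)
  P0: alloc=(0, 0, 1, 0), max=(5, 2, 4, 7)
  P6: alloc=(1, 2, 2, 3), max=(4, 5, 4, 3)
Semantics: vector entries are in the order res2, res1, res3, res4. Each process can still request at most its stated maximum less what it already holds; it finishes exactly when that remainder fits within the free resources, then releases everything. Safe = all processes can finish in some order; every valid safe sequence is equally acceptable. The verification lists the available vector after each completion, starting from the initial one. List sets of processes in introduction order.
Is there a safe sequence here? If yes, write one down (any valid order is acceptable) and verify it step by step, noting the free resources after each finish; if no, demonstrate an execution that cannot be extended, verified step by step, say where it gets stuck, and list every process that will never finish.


SAFE — a valid safe sequence is P7, P8, P3, P6, P0, P4.
Key observation: P7 is the earliest step where a requested resource binds exactly: need (0, 1, 0, 3), pool (1, 1, 1, 3) at its turn.
Verifying each step:
  pool = (1, 1, 1, 3)
  run P7 (needs (0, 1, 0, 3), free (1, 1, 1, 3)); after release of (0, 0, 0, 1) the pool is (1, 1, 1, 4)
  run P8 (needs (0, 0, 0, 1), free (1, 1, 1, 4)); after release of (3, 1, 0, 0) the pool is (4, 2, 1, 4)
  run P3 (needs (1, 1, 1, 4), free (4, 2, 1, 4)); after release of (1, 2, 1, 1) the pool is (5, 4, 2, 5)
  run P6 (needs (3, 3, 2, 0), free (5, 4, 2, 5)); after release of (1, 2, 2, 3) the pool is (6, 6, 4, 8)
  run P0 (needs (5, 2, 3, 7), free (6, 6, 4, 8)); after release of (0, 0, 1, 0) the pool is (6, 6, 5, 8)
  run P4 (needs (6, 1, 5, 7), free (6, 6, 5, 8)); after release of (0, 1, 0, 0) the pool is (6, 7, 5, 8)


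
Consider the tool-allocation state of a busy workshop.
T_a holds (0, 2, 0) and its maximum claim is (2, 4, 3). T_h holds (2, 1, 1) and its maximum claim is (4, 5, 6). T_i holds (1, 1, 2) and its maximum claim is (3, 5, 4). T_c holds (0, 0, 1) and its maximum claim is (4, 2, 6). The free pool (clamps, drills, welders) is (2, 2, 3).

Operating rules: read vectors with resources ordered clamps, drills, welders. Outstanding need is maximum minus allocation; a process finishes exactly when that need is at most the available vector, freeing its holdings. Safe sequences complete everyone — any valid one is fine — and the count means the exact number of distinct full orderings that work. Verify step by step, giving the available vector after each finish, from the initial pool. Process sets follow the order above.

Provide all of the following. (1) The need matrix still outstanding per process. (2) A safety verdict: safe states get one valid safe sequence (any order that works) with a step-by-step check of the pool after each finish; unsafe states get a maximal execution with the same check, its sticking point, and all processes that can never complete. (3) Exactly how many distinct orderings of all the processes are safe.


(1) Outstanding need per process (order clamps, drills, welders):
  T_a: (2, 2, 3)
  T_h: (2, 4, 5)
  T_i: (2, 4, 2)
  T_c: (4, 2, 5)
(2) SAFE. One safe sequence: T_a, T_i, T_h, T_c.
Key observation: T_a marks the first exact bind of the order: its need (2, 2, 3) fits the free (2, 2, 3) with zero slack on a requested resource.
Verifying each step:
  pool = (2, 2, 3)
  T_a needs (2, 2, 3) <= (2, 2, 3) -> finishes; pool += (0, 2, 0) = (2, 4, 3)
  T_i needs (2, 4, 2) <= (2, 4, 3) -> finishes; pool += (1, 1, 2) = (3, 5, 5)
  T_h needs (2, 4, 5) <= (3, 5, 5) -> finishes; pool += (2, 1, 1) = (5, 6, 6)
  T_c needs (4, 2, 5) <= (5, 6, 6) -> finishes; pool += (0, 0, 1) = (5, 6, 7)
(3) Exactly 1 of the possible complete orderings is a safe sequence.


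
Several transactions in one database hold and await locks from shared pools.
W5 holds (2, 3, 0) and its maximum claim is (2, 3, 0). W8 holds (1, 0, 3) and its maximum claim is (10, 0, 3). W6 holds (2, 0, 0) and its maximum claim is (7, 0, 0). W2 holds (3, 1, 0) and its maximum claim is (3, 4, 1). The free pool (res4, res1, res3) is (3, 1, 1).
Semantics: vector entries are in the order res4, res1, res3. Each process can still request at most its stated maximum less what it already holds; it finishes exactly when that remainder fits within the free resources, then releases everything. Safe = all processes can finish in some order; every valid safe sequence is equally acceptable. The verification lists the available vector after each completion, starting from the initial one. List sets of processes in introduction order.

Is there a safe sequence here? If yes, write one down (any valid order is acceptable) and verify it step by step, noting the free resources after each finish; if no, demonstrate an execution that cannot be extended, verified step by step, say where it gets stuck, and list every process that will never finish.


SAFE, for example via the order W5, W6, W2, W8.
Key observation: W6 is the earliest step where a requested resource binds exactly: need (5, 0, 0), pool (5, 4, 1) at its turn.
Check, step by step:
  pool = (3, 1, 1)
  run W5 (needs (0, 0, 0), free (3, 1, 1)); after release of (2, 3, 0) the pool is (5, 4, 1)
  run W6 (needs (5, 0, 0), free (5, 4, 1)); after release of (2, 0, 0) the pool is (7, 4, 1)
  run W2 (needs (0, 3, 1), free (7, 4, 1)); after release of (3, 1, 0) the pool is (10, 5, 1)
  run W8 (needs (9, 0, 0), free (10, 5, 1)); after release of (1, 0, 3) the pool is (11, 5, 4)


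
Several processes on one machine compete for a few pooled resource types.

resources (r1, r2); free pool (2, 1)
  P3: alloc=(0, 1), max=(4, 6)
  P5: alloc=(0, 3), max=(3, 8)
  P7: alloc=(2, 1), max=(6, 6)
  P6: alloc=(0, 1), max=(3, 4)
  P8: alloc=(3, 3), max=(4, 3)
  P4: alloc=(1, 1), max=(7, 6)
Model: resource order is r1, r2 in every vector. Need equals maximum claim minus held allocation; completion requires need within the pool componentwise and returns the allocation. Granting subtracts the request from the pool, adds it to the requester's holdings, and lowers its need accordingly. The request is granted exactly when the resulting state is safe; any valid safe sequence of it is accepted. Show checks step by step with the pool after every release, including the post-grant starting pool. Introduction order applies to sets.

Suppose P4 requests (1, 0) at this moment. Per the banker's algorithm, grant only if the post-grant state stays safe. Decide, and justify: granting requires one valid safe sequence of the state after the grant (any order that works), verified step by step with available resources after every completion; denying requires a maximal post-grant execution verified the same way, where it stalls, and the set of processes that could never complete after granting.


GRANT. The post-grant state is safe; one safe sequence: P8, P6, P7, P4, P3, P5.
Key observation: with (1, 1) left after the transfer, P8 can run at once — the state stays safe.
Verifying the post-grant state step by step:
  pool = (1, 1)
  P8: need (1, 0) fits (1, 1); releases (3, 3), pool now (4, 4)
  P6: need (3, 3) fits (4, 4); releases (0, 1), pool now (4, 5)
  P7: need (4, 5) fits (4, 5); releases (2, 1), pool now (6, 6)
  P4: need (5, 5) fits (6, 6); releases (2, 1), pool now (8, 7)
  P3: need (4, 5) fits (8, 7); releases (0, 1), pool now (8, 8)
  P5: need (3, 5) fits (8, 8); releases (0, 3), pool now (8, 11)


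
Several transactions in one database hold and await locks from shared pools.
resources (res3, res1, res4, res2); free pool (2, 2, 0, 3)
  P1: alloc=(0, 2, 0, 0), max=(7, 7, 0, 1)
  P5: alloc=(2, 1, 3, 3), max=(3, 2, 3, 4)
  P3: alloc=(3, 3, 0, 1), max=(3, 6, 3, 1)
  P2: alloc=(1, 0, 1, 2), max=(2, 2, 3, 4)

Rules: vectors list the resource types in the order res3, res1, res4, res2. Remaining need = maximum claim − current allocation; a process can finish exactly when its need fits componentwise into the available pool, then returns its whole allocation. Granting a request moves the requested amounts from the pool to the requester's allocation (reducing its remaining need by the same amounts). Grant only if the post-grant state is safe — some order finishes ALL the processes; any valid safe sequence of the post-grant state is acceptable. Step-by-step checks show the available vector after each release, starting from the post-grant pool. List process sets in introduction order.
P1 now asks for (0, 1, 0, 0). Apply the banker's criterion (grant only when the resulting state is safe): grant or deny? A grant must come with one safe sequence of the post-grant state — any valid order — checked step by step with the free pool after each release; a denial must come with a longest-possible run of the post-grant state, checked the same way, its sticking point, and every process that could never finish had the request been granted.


DENY: after the grant no complete ordering would exist.
Key observation: res1 is the bottleneck — with P5, P2 done the pool holds (5, 2, 4, 8), short of every remaining need.
On the post-grant state, P5, P2 is a maximal run — nothing extends it. Step-by-step check:
  pool = (2, 1, 0, 3)
  P5 needs (1, 1, 0, 1) <= (2, 1, 0, 3) -> finishes; pool += (2, 1, 3, 3) = (4, 2, 3, 6)
  P2 needs (1, 2, 2, 2) <= (4, 2, 3, 6) -> finishes; pool += (1, 0, 1, 2) = (5, 2, 4, 8)
  P1 still needs (7, 4, 0, 1) but only (5, 2, 4, 8) is free — short on res3 and res1
  P3 still needs (0, 3, 3, 0) but only (5, 2, 4, 8) is free — short on res1
Post-grant, the permanently blocked set is P1 and P3.


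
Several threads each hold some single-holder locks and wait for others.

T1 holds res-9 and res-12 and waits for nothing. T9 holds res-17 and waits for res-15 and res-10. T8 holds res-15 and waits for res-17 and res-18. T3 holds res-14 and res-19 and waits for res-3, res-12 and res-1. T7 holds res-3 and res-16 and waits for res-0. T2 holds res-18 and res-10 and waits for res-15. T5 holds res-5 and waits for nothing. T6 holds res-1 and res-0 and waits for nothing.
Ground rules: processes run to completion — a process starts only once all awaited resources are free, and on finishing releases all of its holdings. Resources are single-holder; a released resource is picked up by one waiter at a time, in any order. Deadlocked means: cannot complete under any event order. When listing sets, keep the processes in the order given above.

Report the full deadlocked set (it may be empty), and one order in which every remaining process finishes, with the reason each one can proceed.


The deadlocked set is T9, T8 and T2.
Key observation: the loop T9 -> T8 -> T9 blocks itself forever; T2 is caught in further circular waits.
One completion order for the rest: T1, T6, T7, T5, T3.
Verifying each step:
  T1 waits on nothing -> runs at once and releases res-9 and res-12
  T6 waits on nothing -> runs at once and releases res-1 and res-0
  T7 waits on res-0 — all released -> runs and releases res-3 and res-16
  T5 waits on nothing -> runs at once and releases res-5
  T3 waits on res-3, res-12 and res-1 — all released -> runs and releases res-14 and res-19


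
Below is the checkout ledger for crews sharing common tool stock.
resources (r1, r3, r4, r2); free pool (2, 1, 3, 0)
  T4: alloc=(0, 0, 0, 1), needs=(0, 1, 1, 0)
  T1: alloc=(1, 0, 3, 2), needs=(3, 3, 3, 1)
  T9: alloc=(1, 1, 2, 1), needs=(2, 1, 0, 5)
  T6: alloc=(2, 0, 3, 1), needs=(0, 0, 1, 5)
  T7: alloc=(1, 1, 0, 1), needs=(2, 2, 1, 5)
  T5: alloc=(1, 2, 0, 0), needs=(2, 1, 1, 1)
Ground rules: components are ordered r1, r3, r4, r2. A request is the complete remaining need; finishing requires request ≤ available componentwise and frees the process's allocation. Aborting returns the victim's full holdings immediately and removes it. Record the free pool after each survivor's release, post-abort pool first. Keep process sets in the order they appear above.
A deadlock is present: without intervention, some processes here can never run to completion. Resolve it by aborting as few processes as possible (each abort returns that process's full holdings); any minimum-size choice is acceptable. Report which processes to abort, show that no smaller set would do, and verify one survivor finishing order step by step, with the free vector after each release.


The answer: abort T9 and T7.
Key observation: no ordering could ever have run T6 before the abort of T9 and T7; with (2, 2, 2, 2) back in the pool it fits at step 4.
Minimality, checking each single-abort alternative: T4 alone leaves T9 blocked (short on r2); T1 alone leaves T9 blocked (short on r2); T9 alone leaves T6 blocked (short on r2); T6 alone leaves T9 blocked (short on r2); T7 alone leaves T9 blocked (short on r2); T5 alone leaves T9 blocked (short on r2).
Survivors finish in the order: T5, T4, T1, T6. Walking it through (pool after the aborts first):
  pool = (4, 3, 5, 2)
  run T5 (needs (2, 1, 1, 1), free (4, 3, 5, 2)); after release of (1, 2, 0, 0) the pool is (5, 5, 5, 2)
  run T4 (needs (0, 1, 1, 0), free (5, 5, 5, 2)); after release of (0, 0, 0, 1) the pool is (5, 5, 5, 3)
  run T1 (needs (3, 3, 3, 1), free (5, 5, 5, 3)); after release of (1, 0, 3, 2) the pool is (6, 5, 8, 5)
  run T6 (needs (0, 0, 1, 5), free (6, 5, 8, 5)); after release of (2, 0, 3, 1) the pool is (8, 5, 11, 6)


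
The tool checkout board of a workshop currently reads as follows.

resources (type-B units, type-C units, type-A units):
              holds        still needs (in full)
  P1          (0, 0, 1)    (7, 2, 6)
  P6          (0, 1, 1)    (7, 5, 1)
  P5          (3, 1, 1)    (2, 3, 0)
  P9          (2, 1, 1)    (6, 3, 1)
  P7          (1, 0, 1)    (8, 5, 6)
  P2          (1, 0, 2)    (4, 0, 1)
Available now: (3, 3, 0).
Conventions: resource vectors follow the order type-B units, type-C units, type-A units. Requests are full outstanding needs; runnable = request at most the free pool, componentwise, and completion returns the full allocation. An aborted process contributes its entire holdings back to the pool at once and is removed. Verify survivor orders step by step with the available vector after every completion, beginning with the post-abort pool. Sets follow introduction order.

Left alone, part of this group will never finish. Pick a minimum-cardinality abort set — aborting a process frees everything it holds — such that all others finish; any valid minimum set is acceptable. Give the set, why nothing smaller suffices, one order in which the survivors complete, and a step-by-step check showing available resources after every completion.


The answer: abort P1.
Key observation: P7 was stuck for good until P1 gave back (0, 0, 1); in the order shown it finishes at step 5.
Minimality: the empty abort set fails — the state is deadlocked as it stands.
One survivor order: P5, P9, P6, P2, P7. Verifying each step (post-abort pool first):
  pool = (3, 3, 1)
  run P5 (needs (2, 3, 0), free (3, 3, 1)); after release of (3, 1, 1) the pool is (6, 4, 2)
  run P9 (needs (6, 3, 1), free (6, 4, 2)); after release of (2, 1, 1) the pool is (8, 5, 3)
  run P6 (needs (7, 5, 1), free (8, 5, 3)); after release of (0, 1, 1) the pool is (8, 6, 4)
  run P2 (needs (4, 0, 1), free (8, 6, 4)); after release of (1, 0, 2) the pool is (9, 6, 6)
  run P7 (needs (8, 5, 6), free (9, 6, 6)); after release of (1, 0, 1) the pool is (10, 6, 7)


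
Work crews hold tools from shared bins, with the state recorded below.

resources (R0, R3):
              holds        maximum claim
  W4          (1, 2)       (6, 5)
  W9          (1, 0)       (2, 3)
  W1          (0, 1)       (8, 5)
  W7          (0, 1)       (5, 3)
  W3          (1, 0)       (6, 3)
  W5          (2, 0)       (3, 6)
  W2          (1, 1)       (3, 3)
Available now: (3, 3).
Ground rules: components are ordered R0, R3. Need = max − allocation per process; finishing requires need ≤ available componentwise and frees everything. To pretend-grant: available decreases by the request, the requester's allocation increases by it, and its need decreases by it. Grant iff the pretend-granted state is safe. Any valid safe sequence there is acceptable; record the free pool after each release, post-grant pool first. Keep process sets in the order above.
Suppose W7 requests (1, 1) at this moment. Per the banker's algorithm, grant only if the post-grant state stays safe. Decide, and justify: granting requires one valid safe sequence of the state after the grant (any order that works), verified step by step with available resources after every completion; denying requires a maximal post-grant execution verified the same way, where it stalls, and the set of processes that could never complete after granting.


GRANT: granting preserves safety; a valid post-grant sequence is W2, W9, W7, W4, W5, W3, W1.
Key observation: the grant leaves (2, 2) free — enough for W2, whose release restarts the cascade.
Check on the post-grant state, step by step:
  pool = (2, 2)
  W2 needs (2, 2) <= (2, 2) -> finishes; pool += (1, 1) = (3, 3)
  W9 needs (1, 3) <= (3, 3) -> finishes; pool += (1, 0) = (4, 3)
  W7 needs (4, 1) <= (4, 3) -> finishes; pool += (1, 2) = (5, 5)
  W4 needs (5, 3) <= (5, 5) -> finishes; pool += (1, 2) = (6, 7)
  W5 needs (1, 6) <= (6, 7) -> finishes; pool += (2, 0) = (8, 7)
  W3 needs (5, 3) <= (8, 7) -> finishes; pool += (1, 0) = (9, 7)
  W1 needs (8, 4) <= (9, 7) -> finishes; pool += (0, 1) = (9, 8)


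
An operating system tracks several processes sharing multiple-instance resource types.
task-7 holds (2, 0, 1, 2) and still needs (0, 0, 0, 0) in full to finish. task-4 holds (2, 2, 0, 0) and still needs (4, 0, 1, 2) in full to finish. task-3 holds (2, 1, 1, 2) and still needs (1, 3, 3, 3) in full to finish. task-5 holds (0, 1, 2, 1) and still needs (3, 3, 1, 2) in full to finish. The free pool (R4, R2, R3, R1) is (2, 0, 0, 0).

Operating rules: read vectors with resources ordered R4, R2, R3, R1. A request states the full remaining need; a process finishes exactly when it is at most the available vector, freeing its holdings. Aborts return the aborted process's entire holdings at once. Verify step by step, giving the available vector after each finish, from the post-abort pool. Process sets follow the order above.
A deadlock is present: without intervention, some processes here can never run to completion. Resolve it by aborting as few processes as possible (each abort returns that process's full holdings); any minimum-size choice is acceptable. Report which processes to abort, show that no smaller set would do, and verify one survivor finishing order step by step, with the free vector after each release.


Abort task-3.
Key observation: task-5 had no path to completion before; after the abort of task-3 ((2, 1, 1, 2) returned), step 3 is where it fits.
Minimality: the empty abort set fails — the state is deadlocked as it stands.
The survivors complete as task-4, task-7, task-5. Walking it through (starting from the post-abort pool):
  pool = (4, 1, 1, 2)
  task-4 needs (4, 0, 1, 2) <= (4, 1, 1, 2) -> finishes; pool += (2, 2, 0, 0) = (6, 3, 1, 2)
  task-7 needs (0, 0, 0, 0) <= (6, 3, 1, 2) -> finishes; pool += (2, 0, 1, 2) = (8, 3, 2, 4)
  task-5 needs (3, 3, 1, 2) <= (8, 3, 2, 4) -> finishes; pool += (0, 1, 2, 1) = (8, 4, 4, 5)


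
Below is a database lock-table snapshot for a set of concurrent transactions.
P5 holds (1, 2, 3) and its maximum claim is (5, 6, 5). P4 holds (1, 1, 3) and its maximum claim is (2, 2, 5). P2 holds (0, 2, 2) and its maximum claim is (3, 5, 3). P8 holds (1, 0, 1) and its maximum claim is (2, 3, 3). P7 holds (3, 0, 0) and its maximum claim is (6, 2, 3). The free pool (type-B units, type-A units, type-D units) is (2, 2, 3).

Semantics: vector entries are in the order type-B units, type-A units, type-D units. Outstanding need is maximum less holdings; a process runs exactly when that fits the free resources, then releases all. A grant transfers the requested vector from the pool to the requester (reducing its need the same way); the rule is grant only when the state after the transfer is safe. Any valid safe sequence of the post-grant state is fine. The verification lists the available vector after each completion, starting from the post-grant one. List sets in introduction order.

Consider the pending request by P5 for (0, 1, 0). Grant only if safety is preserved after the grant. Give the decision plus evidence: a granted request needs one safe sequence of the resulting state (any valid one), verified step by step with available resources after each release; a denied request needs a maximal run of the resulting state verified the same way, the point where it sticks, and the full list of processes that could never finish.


DENY — the pretend-granted state is unsafe.
Key observation: the pool after P4, P7 is (6, 2, 6); every surviving request exceeds it in type-A units, so progress ends there.
On the post-grant state, P4, P7 is a maximal run — nothing extends it. Check, step by step:
  pool = (2, 1, 3)
  P4 needs (1, 1, 2) <= (2, 1, 3) -> finishes; pool += (1, 1, 3) = (3, 2, 6)
  P7 needs (3, 2, 3) <= (3, 2, 6) -> finishes; pool += (3, 0, 0) = (6, 2, 6)
  blocked: P5 wants (4, 3, 2), pool (6, 2, 6) — not enough type-A units
  blocked: P2 wants (3, 3, 1), pool (6, 2, 6) — not enough type-A units
  blocked: P8 wants (1, 3, 2), pool (6, 2, 6) — not enough type-A units
Had the request been granted, P5, P2 and P8 could never finish.


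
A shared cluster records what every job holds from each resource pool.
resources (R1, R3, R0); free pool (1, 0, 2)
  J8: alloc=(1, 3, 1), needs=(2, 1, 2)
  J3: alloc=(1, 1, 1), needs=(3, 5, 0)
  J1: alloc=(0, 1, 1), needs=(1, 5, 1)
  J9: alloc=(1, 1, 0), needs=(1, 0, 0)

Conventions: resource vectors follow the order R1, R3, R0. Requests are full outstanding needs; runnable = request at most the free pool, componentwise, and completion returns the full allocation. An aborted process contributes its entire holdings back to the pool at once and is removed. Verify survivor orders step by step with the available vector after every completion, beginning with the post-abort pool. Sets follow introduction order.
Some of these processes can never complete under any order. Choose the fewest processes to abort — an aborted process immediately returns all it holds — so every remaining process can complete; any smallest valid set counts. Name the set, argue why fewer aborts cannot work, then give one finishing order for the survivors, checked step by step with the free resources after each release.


Abort J3.
Key observation: aborting J3 returns (1, 1, 1), and J1 — hopeless before — runs at step 3 with the returned capacity in the pool.
No smaller set exists: with zero aborts the deadlock remains.
One survivor order: J9, J8, J1. Walking it through (post-abort pool first):
  pool = (2, 1, 3)
  J9: need (1, 0, 0) fits (2, 1, 3); releases (1, 1, 0), pool now (3, 2, 3)
  J8: need (2, 1, 2) fits (3, 2, 3); releases (1, 3, 1), pool now (4, 5, 4)
  J1: need (1, 5, 1) fits (4, 5, 4); releases (0, 1, 1), pool now (4, 6, 5)


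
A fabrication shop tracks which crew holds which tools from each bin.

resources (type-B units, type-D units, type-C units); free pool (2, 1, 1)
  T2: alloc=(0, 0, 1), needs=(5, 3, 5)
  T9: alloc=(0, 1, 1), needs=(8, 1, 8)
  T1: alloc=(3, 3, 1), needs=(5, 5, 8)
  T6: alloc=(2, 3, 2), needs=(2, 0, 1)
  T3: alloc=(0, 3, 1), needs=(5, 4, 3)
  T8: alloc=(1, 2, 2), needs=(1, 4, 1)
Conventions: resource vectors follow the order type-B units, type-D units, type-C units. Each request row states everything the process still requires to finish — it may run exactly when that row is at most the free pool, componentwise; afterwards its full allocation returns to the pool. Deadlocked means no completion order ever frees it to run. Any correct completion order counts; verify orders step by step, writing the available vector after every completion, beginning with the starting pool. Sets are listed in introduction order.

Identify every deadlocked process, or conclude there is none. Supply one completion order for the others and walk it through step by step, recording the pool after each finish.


Deadlocked: T9 and T1.
Key observation: once T6, T8, T3, T2 finish, the pool peaks at (5, 9, 7) — and every remaining process still needs more type-C units than that.
One completion order for the rest: T6, T8, T3, T2. Step-by-step check:
  pool = (2, 1, 1)
  T6: need (2, 0, 1) fits (2, 1, 1); releases (2, 3, 2), pool now (4, 4, 3)
  T8: need (1, 4, 1) fits (4, 4, 3); releases (1, 2, 2), pool now (5, 6, 5)
  T3: need (5, 4, 3) fits (5, 6, 5); releases (0, 3, 1), pool now (5, 9, 6)
  T2: need (5, 3, 5) fits (5, 9, 6); releases (0, 0, 1), pool now (5, 9, 7)
None of the blocked processes ever fits:
  blocked: T9 wants (8, 1, 8), pool (5, 9, 7) — not enough type-B units and type-C units
  blocked: T1 wants (5, 5, 8), pool (5, 9, 7) — not enough type-C units


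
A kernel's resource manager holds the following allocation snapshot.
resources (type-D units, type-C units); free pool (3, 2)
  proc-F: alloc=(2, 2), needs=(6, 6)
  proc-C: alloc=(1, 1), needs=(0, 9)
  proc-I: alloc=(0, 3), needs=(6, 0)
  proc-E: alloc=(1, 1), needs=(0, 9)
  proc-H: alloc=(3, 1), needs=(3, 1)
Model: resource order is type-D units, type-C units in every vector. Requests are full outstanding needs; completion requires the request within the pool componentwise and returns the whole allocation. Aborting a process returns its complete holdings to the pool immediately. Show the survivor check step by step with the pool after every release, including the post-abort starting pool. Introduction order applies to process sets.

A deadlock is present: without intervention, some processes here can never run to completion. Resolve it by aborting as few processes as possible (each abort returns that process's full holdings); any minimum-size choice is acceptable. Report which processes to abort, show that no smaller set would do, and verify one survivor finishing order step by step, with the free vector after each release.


The answer: abort proc-C.
Key observation: proc-E was stuck for good until proc-C gave back (1, 1); in the order shown it finishes at step 4.
Minimality: the empty abort set fails — the state is deadlocked as it stands.
Survivors finish in the order: proc-H, proc-I, proc-F, proc-E. Step-by-step check (pool after the aborts first):
  pool = (4, 3)
  run proc-H (needs (3, 1), free (4, 3)); after release of (3, 1) the pool is (7, 4)
  run proc-I (needs (6, 0), free (7, 4)); after release of (0, 3) the pool is (7, 7)
  run proc-F (needs (6, 6), free (7, 7)); after release of (2, 2) the pool is (9, 9)
  run proc-E (needs (0, 9), free (9, 9)); after release of (1, 1) the pool is (10, 10)


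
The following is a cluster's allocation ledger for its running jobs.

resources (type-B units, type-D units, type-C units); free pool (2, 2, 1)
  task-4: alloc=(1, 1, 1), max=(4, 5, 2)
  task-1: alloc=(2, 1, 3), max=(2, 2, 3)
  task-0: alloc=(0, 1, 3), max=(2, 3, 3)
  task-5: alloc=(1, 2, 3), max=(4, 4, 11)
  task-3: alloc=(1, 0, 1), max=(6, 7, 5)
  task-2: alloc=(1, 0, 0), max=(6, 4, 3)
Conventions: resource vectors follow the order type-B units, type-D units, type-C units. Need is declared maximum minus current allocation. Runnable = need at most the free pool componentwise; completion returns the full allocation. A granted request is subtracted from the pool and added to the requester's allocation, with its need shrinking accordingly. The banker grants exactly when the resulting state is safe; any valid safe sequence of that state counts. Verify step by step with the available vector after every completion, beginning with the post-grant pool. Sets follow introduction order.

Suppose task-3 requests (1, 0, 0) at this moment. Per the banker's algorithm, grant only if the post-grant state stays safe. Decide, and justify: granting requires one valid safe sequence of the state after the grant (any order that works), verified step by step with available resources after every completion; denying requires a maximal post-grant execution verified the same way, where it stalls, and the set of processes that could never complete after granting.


GRANT — the state after the grant stays safe, e.g. via task-1, task-0, task-4, task-5, task-2, task-3.
Key observation: after the grant the pool drops to (1, 2, 1), which still lets task-1 finish first and unwind the rest.
Check on the post-grant state, step by step:
  pool = (1, 2, 1)
  run task-1 (needs (0, 1, 0), free (1, 2, 1)); after release of (2, 1, 3) the pool is (3, 3, 4)
  run task-0 (needs (2, 2, 0), free (3, 3, 4)); after release of (0, 1, 3) the pool is (3, 4, 7)
  run task-4 (needs (3, 4, 1), free (3, 4, 7)); after release of (1, 1, 1) the pool is (4, 5, 8)
  run task-5 (needs (3, 2, 8), free (4, 5, 8)); after release of (1, 2, 3) the pool is (5, 7, 11)
  run task-2 (needs (5, 4, 3), free (5, 7, 11)); after release of (1, 0, 0) the pool is (6, 7, 11)
  run task-3 (needs (4, 7, 4), free (6, 7, 11)); after release of (2, 0, 1) the pool is (8, 7, 12)


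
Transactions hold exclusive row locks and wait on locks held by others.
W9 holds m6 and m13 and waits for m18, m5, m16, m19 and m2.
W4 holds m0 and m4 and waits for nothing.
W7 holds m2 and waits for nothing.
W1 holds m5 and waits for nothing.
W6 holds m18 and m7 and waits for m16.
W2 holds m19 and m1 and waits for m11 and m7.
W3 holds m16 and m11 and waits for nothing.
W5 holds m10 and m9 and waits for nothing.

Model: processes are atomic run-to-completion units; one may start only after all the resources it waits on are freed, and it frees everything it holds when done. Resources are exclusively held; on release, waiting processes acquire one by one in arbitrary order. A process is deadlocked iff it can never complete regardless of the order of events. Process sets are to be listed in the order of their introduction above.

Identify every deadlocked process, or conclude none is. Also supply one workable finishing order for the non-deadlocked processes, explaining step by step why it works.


No process is deadlocked.
Key observation: no waiting chain loops back on itself — every chain ends at a process that waits on nothing, so everyone eventually runs.
A valid finishing order for the others: W4, W3, W1, W7, W6, W5, W2, W9.
Verifying each step:
  W4: no waits; runs immediately, freeing m0 and m4
  W3: no waits; runs immediately, freeing m16 and m11
  W1: no waits; runs immediately, freeing m5
  W7: no waits; runs immediately, freeing m2
  run W6 (all its waits — m16 — are resolved); releases m18 and m7
  W5: no waits; runs immediately, freeing m10 and m9
  run W2 (all its waits — m11 and m7 — are resolved); releases m19 and m1
  run W9 (all its waits — m18, m5, m16, m19 and m2 — are resolved); releases m6 and m13


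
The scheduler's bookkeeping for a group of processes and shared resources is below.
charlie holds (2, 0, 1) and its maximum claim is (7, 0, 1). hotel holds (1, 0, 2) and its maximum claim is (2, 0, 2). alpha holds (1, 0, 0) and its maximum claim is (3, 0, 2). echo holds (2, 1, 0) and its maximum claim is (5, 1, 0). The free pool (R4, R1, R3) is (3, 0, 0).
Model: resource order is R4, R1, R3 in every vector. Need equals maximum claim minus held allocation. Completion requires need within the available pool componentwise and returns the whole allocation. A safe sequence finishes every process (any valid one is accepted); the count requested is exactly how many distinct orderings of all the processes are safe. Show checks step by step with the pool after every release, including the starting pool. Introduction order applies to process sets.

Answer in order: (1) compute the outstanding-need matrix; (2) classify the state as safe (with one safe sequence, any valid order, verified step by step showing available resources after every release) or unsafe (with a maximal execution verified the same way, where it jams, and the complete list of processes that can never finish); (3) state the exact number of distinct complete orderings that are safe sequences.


(1) Outstanding need per process (order R4, R1, R3):
  charlie: (5, 0, 0)
  hotel: (1, 0, 0)
  alpha: (2, 0, 2)
  echo: (3, 0, 0)
(2) SAFE — a valid safe sequence is hotel, echo, alpha, charlie.
Key observation: alpha marks the first exact bind of the order: its need (2, 0, 2) fits the free (6, 1, 2) with zero slack on a requested resource.
Walking it through:
  pool = (3, 0, 0)
  hotel: need (1, 0, 0) fits (3, 0, 0); releases (1, 0, 2), pool now (4, 0, 2)
  echo: need (3, 0, 0) fits (4, 0, 2); releases (2, 1, 0), pool now (6, 1, 2)
  alpha: need (2, 0, 2) fits (6, 1, 2); releases (1, 0, 0), pool now (7, 1, 2)
  charlie: need (5, 0, 0) fits (7, 1, 2); releases (2, 0, 1), pool now (9, 1, 3)
(3) The exact count: 7 of the possible complete orderings are safe sequences.


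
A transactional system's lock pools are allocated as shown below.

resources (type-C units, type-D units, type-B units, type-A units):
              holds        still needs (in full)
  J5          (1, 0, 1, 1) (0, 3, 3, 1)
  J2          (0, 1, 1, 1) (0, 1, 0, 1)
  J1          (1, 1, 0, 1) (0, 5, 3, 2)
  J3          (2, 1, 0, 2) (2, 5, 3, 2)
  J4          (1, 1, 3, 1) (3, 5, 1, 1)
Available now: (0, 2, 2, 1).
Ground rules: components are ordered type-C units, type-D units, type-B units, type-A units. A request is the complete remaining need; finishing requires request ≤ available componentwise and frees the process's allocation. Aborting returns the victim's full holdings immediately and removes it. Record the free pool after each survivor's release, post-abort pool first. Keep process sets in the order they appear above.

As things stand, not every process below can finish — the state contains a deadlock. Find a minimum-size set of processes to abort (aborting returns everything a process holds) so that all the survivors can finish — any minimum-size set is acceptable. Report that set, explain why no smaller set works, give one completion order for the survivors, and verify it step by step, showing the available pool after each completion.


The answer: abort J1 and J4.
Key observation: before aborting J1 and J4, J3 was permanently blocked — no order could ever run it; afterwards it completes at step 2.
No one abort is enough; case by case: J5 alone leaves J1 blocked (short on type-D units); J2 alone leaves J1 blocked (short on type-D units); J1 alone leaves J3 blocked (short on type-D units); J3 alone leaves J1 blocked (short on type-D units); J4 alone leaves J1 blocked (short on type-D units).
Survivors finish in the order: J2, J3, J5. Step-by-step check (pool after the aborts first):
  pool = (2, 4, 5, 3)
  J2: need (0, 1, 0, 1) fits (2, 4, 5, 3); releases (0, 1, 1, 1), pool now (2, 5, 6, 4)
  J3: need (2, 5, 3, 2) fits (2, 5, 6, 4); releases (2, 1, 0, 2), pool now (4, 6, 6, 6)
  J5: need (0, 3, 3, 1) fits (4, 6, 6, 6); releases (1, 0, 1, 1), pool now (5, 6, 7, 7)


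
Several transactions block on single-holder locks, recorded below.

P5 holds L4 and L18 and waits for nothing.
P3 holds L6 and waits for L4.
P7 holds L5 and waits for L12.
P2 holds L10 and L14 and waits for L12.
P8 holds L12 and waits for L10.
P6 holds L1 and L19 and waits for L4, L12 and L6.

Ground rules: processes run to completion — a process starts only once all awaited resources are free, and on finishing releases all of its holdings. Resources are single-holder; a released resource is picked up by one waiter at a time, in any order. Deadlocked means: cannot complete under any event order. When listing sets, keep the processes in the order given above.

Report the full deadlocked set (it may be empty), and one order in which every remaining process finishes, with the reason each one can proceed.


Deadlocked: P7, P2, P8 and P6.
Key observation: the waits loop around P8 -> P2 -> P8 with no way out; P7 and P6 wait into the deadlock from upstream.
One completion order for the rest: P5, P3.
Step-by-step check:
  P5: no waits; runs immediately, freeing L4 and L18
  P3: everything it awaited (L4) is free; runs, freeing L6


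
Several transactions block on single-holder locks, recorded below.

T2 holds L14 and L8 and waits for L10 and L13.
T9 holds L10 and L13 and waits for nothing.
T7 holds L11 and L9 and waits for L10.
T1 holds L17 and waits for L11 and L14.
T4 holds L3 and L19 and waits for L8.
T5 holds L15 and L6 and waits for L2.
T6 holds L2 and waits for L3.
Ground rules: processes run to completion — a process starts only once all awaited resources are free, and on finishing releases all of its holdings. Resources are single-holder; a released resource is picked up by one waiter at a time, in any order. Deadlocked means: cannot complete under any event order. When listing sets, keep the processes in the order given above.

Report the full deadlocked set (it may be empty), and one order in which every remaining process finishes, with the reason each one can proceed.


No process is deadlocked.
Key observation: every chain of waits terminates; starting from the processes that wait on nothing, all the rest unlock in turn.
One completion order for the rest: T9, T2, T7, T4, T6, T5, T1.
Step-by-step check:
  run T9 (it waits on nothing); releases L10 and L13
  T2 waits on L10 and L13 — all released -> runs and releases L14 and L8
  T7 waits on L10 — all released -> runs and releases L11 and L9
  T4 waits on L8 — all released -> runs and releases L3 and L19
  T6 waits on L3 — all released -> runs and releases L2
  T5 waits on L2 — all released -> runs and releases L15 and L6
  T1 waits on L11 and L14 — all released -> runs and releases L17


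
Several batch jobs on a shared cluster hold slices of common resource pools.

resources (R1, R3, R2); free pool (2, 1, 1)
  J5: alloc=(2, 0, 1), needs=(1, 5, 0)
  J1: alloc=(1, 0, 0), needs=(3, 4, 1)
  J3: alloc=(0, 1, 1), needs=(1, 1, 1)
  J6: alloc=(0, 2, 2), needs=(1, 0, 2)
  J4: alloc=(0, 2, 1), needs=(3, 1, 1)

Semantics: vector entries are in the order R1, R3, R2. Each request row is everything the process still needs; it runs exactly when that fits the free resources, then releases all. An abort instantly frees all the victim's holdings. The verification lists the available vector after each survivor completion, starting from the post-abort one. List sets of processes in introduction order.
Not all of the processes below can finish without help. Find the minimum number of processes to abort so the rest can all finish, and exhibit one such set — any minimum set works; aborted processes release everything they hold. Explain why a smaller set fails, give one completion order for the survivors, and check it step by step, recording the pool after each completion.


The answer: abort J4.
Key observation: before aborting J4, J5 was permanently blocked — no order could ever run it; afterwards it completes at step 2.
Why nothing smaller works: aborting no one leaves the state deadlocked as given.
Survivors finish in the order: J6, J5, J1, J3. Verifying each step (pool after the aborts first):
  pool = (2, 3, 2)
  J6: need (1, 0, 2) fits (2, 3, 2); releases (0, 2, 2), pool now (2, 5, 4)
  J5: need (1, 5, 0) fits (2, 5, 4); releases (2, 0, 1), pool now (4, 5, 5)
  J1: need (3, 4, 1) fits (4, 5, 5); releases (1, 0, 0), pool now (5, 5, 5)
  J3: need (1, 1, 1) fits (5, 5, 5); releases (0, 1, 1), pool now (5, 6, 6)
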